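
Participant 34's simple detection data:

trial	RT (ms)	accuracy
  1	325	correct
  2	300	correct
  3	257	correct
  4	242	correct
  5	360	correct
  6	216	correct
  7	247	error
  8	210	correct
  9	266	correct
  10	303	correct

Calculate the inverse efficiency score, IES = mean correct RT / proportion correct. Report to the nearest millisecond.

Correct trials (n=9): 325, 300, 257, 242, 360, 216, 210, 266, 303
Mean correct RT = 2479/9 = 275.4444 ms
Proportion correct = 9/10
IES = 275.4444 / (9/10) = 306.049 ms

306 ms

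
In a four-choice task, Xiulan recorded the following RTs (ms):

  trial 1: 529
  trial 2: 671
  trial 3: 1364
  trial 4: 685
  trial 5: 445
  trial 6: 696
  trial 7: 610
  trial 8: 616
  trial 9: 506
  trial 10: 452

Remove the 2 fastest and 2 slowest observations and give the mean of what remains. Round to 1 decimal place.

602.8 ms

Sorted: 445, 452, 506, 529, 610, 616, 671, 685, 696, 1364
Drop lowest 2 (445, 452) and highest 2 (696, 1364)
Remaining (n=6): Σ = 3617, mean = 3617/6 = 602.833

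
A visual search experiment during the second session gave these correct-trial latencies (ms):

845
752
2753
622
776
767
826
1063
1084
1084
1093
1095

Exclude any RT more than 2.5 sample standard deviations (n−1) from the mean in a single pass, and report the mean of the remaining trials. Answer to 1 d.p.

909.7 ms

n = 12, ΣRT = 12760, M = 1063.333
Σ(x−M)² = 3423784.67; s = √(3423784.67/11) = 557.901
Cutoffs: 1063.333 ± 2.5·557.901 → [-331.4, 2458.1]
Outside: 2753 → excluded.
Retained (n=11): Σ = 10007, mean = 10007/11 = 909.727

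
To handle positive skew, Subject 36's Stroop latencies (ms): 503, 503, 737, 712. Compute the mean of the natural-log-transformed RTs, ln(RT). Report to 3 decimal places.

ln(RT): 6.2206, 6.2206, 6.6026, 6.5681
Σ ln(RT) = 25.6118
Mean = 25.6118/4 = 6.40296

6.403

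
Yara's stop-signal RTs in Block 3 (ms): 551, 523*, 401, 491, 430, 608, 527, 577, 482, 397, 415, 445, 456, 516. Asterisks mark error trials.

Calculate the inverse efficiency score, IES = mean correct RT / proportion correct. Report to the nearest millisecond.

522 ms

Correct trials (n=13): 551, 401, 491, 430, 608, 527, 577, 482, 397, 415, 445, 456, 516
Mean correct RT = 6296/13 = 484.3077 ms
Proportion correct = 13/14
IES = 484.3077 / (13/14) = 521.562 ms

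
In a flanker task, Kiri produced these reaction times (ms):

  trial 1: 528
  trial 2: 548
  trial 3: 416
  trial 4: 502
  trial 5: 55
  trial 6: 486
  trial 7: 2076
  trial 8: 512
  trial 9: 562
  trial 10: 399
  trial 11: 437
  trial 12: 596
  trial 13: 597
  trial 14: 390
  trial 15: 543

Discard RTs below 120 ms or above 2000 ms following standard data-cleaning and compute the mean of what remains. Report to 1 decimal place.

501.2 ms

Excluded: 55, 2076
Retained (n=13): Σ = 6516
Mean = 6516/13 = 501.2308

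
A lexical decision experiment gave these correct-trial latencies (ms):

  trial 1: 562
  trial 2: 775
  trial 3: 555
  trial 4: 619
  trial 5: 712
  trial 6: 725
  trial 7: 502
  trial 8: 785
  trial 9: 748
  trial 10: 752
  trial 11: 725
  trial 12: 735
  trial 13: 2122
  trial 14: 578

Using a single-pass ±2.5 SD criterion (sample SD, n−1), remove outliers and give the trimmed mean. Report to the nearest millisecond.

n = 14, ΣRT = 10895, M = 778.214
Σ(x−M)² = 2057634.36; s = √(2057634.36/13) = 397.844
Cutoffs: 778.214 ± 2.5·397.844 → [-216.4, 1772.8]
Outside: 2122 → excluded.
Retained (n=13): Σ = 8773, mean = 8773/13 = 674.846

675 ms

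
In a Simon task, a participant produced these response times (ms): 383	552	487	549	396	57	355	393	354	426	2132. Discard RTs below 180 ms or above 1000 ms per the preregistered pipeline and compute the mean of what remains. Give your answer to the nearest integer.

Excluded: 57, 2132
Retained (n=9): Σ = 3895
Mean = 3895/9 = 432.7778

433 ms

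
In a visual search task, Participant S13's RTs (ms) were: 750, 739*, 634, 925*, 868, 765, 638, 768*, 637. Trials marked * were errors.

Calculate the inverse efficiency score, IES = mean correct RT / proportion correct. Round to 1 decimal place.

Correct trials (n=6): 750, 634, 868, 765, 638, 637
Mean correct RT = 4292/6 = 715.3333 ms
Proportion correct = 6/9
IES = 715.3333 / (6/9) = 1073.000 ms

1073.0 ms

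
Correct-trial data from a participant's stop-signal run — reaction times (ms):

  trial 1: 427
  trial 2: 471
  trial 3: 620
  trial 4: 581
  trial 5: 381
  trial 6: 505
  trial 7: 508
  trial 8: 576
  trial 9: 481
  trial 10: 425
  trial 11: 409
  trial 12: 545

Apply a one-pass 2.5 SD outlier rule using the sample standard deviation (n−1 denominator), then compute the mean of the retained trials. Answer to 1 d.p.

n = 12, ΣRT = 5929, M = 494.083
Σ(x−M)² = 63028.92; s = √(63028.92/11) = 75.696
Cutoffs: 494.083 ± 2.5·75.696 → [304.8, 683.3]
No RTs fall outside the cutoffs; all 12 retained. Mean = 5929/12 = 494.083

494.1 ms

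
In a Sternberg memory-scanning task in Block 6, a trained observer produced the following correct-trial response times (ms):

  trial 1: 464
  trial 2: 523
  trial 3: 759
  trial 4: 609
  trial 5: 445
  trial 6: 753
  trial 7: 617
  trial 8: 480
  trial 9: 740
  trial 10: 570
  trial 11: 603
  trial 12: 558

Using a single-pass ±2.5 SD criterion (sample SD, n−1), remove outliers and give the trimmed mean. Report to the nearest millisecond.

593 ms

n = 12, ΣRT = 7121, M = 593.417
Σ(x−M)² = 133662.92; s = √(133662.92/11) = 110.232
Cutoffs: 593.417 ± 2.5·110.232 → [317.8, 869.0]
No RTs fall outside the cutoffs; all 12 retained. Mean = 7121/12 = 593.417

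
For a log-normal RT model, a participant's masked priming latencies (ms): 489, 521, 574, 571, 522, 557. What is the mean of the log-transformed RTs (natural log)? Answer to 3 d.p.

6.288

ln(RT): 6.1924, 6.2558, 6.3526, 6.3474, 6.2577, 6.3226
Σ ln(RT) = 37.7284
Mean = 37.7284/6 = 6.28806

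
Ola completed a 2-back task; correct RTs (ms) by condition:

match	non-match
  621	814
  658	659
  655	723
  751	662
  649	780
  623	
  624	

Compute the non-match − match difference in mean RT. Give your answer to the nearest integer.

M(match) = 4581/7 = 654.429
M(non-match) = 3638/5 = 727.600
Difference = 727.600 − 654.429 = 73.171 ms

73 ms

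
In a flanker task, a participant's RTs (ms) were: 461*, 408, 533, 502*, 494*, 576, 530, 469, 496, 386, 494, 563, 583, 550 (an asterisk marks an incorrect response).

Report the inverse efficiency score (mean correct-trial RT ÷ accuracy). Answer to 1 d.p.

Correct trials (n=11): 408, 533, 576, 530, 469, 496, 386, 494, 563, 583, 550
Mean correct RT = 5588/11 = 508.0000 ms
Proportion correct = 11/14
IES = 508.0000 / (11/14) = 646.545 ms

646.5 ms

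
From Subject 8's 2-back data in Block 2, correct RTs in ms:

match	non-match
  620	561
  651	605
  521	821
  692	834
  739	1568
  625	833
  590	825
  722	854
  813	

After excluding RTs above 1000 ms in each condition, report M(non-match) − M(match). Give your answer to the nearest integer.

98 ms

non-match: exclude 1568
M(match) = 5973/9 = 663.667
M(non-match) = 5333/7 = 761.857
Difference = 761.857 − 663.667 = 98.190 ms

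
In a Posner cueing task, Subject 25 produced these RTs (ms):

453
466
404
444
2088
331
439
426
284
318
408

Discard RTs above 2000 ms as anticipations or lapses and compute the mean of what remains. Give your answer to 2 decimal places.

Excluded: 2088
Retained (n=10): Σ = 3973
Mean = 3973/10 = 397.3000

397.30 ms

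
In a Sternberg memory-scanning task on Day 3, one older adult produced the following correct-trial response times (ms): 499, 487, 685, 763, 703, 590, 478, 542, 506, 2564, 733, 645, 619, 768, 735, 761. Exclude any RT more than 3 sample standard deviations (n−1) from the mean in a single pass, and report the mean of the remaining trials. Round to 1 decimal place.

n = 16, ΣRT = 12078, M = 754.875
Σ(x−M)² = 3660517.75; s = √(3660517.75/15) = 493.998
Cutoffs: 754.875 ± 3·493.998 → [-727.1, 2236.9]
Outside: 2564 → excluded.
Retained (n=15): Σ = 9514, mean = 9514/15 = 634.267

634.3 ms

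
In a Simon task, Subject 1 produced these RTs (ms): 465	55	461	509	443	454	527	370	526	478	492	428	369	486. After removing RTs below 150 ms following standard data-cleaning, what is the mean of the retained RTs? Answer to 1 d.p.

Excluded: 55
Retained (n=13): Σ = 6008
Mean = 6008/13 = 462.1538

462.2 ms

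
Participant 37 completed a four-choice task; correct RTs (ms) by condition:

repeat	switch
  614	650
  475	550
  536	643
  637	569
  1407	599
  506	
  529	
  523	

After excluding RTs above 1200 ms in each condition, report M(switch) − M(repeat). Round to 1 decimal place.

repeat: exclude 1407
M(repeat) = 3820/7 = 545.714
M(switch) = 3011/5 = 602.200
Difference = 602.200 − 545.714 = 56.486 ms

56.5 ms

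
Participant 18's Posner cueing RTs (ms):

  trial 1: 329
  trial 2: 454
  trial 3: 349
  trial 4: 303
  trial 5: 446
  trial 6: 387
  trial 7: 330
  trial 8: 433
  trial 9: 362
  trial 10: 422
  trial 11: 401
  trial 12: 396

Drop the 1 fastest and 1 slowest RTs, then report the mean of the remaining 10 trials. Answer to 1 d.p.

385.5 ms

Sorted: 303, 329, 330, 349, 362, 387, 396, 401, 422, 433, 446, 454
Drop lowest 1 (303) and highest 1 (454)
Remaining (n=10): Σ = 3855, mean = 3855/10 = 385.500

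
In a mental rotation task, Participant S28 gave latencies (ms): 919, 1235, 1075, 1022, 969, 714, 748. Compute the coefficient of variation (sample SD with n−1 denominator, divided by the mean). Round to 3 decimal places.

n = 7, Σ = 6682, M = 954.5714
Σ(x−M)² = 199709.714; s = √(199709.714/6) = 182.4416
CV = 182.4416 / 954.5714 = 0.19112

0.191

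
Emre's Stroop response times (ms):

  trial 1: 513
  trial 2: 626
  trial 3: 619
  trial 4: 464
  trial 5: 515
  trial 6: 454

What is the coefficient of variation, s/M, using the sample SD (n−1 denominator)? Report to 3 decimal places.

n = 6, Σ = 3191, M = 531.8333
Σ(x−M)² = 27762.833; s = √(27762.833/5) = 74.5155
CV = 74.5155 / 531.8333 = 0.14011

0.140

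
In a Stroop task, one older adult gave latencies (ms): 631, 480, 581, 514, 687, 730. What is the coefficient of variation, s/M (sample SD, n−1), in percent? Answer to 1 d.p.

n = 6, Σ = 3623, M = 603.8333
Σ(x−M)² = 47498.833; s = √(47498.833/5) = 97.4667
CV = 97.4667 / 603.8333 = 0.16141 = 16.141%

16.1%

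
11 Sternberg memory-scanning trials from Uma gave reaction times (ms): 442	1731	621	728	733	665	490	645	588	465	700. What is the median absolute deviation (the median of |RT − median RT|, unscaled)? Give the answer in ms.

Sorted: 442, 465, 490, 588, 621, 645, 665, 700, 728, 733, 1731 → median = 645
|x − 645|: 203, 1086, 24, 83, 88, 20, 155, 0, 57, 180, 55
Sorted deviations: 0, 20, 24, 55, 57, 83, 88, 155, 180, 203, 1086 → MAD = 83

83 ms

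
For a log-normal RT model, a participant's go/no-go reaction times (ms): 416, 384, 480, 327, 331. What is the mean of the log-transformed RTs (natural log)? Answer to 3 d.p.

ln(RT): 6.0307, 5.9506, 6.1738, 5.7900, 5.8021
Σ ln(RT) = 29.7472
Mean = 29.7472/5 = 5.94944

5.949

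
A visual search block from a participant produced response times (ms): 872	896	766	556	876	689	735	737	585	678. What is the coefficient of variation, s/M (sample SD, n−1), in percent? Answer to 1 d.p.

16.0%

n = 10, Σ = 7390, M = 739.0000
Σ(x−M)² = 125282.000; s = √(125282.000/9) = 117.9840
CV = 117.9840 / 739.0000 = 0.15965 = 15.965%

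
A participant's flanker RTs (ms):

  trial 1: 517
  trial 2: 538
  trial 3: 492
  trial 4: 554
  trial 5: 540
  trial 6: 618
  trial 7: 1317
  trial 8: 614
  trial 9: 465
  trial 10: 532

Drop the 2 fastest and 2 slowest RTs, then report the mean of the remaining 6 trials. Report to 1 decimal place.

549.2 ms

Sorted: 465, 492, 517, 532, 538, 540, 554, 614, 618, 1317
Drop lowest 2 (465, 492) and highest 2 (618, 1317)
Remaining (n=6): Σ = 3295, mean = 3295/6 = 549.167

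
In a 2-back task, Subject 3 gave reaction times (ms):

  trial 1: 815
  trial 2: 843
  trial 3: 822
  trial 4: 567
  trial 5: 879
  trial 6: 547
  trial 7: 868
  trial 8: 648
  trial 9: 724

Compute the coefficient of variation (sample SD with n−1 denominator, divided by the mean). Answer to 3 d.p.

n = 9, Σ = 6713, M = 745.8889
Σ(x−M)² = 134248.889; s = √(134248.889/8) = 129.5419
CV = 129.5419 / 745.8889 = 0.17367

0.174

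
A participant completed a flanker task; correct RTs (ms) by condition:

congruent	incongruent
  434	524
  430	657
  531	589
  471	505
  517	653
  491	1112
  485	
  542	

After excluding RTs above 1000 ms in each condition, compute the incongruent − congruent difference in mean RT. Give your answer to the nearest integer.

incongruent: exclude 1112
M(congruent) = 3901/8 = 487.625
M(incongruent) = 2928/5 = 585.600
Difference = 585.600 − 487.625 = 97.975 ms

98 ms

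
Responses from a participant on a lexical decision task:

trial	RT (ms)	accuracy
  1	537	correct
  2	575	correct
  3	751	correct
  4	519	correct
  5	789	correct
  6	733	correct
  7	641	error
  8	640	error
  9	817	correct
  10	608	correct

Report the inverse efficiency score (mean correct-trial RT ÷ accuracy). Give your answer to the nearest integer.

Correct trials (n=8): 537, 575, 751, 519, 789, 733, 817, 608
Mean correct RT = 5329/8 = 666.1250 ms
Proportion correct = 8/10
IES = 666.1250 / (8/10) = 832.656 ms

833 ms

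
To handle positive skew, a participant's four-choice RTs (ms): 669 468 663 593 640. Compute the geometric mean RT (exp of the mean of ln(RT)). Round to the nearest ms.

602 ms

ln(RT): 6.5058, 6.1485, 6.4968, 6.3852, 6.4615
Mean ln(RT) = 31.9977/5 = 6.39954
Geometric mean = exp(6.39954) = 601.57 ms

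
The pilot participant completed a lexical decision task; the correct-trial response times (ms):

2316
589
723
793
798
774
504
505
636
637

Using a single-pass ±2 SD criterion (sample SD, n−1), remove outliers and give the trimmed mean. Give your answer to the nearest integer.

662 ms

n = 10, ΣRT = 8275, M = 827.500
Σ(x−M)² = 2569978.50; s = √(2569978.50/9) = 534.372
Cutoffs: 827.500 ± 2·534.372 → [-241.2, 1896.2]
Outside: 2316 → excluded.
Retained (n=9): Σ = 5959, mean = 5959/9 = 662.111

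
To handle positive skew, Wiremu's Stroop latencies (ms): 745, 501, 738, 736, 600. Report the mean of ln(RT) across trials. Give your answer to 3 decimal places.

ln(RT): 6.6134, 6.2166, 6.6039, 6.6012, 6.3969
Σ ln(RT) = 32.4321
Mean = 32.4321/5 = 6.48642

6.486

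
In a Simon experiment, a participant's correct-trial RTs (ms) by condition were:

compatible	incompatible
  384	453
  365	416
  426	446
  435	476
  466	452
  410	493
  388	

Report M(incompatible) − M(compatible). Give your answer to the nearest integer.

M(compatible) = 2874/7 = 410.571
M(incompatible) = 2736/6 = 456.000
Difference = 456.000 − 410.571 = 45.429 ms

45 ms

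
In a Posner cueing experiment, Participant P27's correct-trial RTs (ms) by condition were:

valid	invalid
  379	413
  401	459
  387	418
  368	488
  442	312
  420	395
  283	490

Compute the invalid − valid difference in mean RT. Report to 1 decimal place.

42.1 ms

M(valid) = 2680/7 = 382.857
M(invalid) = 2975/7 = 425.000
Difference = 425.000 − 382.857 = 42.143 ms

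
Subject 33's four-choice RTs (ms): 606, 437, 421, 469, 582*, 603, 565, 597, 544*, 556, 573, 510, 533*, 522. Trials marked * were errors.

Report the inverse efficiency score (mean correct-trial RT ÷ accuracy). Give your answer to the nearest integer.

Correct trials (n=11): 606, 437, 421, 469, 603, 565, 597, 556, 573, 510, 522
Mean correct RT = 5859/11 = 532.6364 ms
Proportion correct = 11/14
IES = 532.6364 / (11/14) = 677.901 ms

678 ms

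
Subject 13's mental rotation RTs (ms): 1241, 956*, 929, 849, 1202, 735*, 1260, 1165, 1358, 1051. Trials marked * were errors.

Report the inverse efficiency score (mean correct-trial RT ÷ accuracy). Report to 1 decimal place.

1414.8 ms

Correct trials (n=8): 1241, 929, 849, 1202, 1260, 1165, 1358, 1051
Mean correct RT = 9055/8 = 1131.8750 ms
Proportion correct = 8/10
IES = 1131.8750 / (8/10) = 1414.844 ms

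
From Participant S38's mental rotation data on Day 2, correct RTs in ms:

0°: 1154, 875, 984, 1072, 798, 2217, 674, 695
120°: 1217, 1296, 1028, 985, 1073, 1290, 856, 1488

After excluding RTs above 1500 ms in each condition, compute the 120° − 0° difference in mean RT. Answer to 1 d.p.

261.0 ms

0°: exclude 2217
M(0°) = 6252/7 = 893.143
M(120°) = 9233/8 = 1154.125
Difference = 1154.125 − 893.143 = 260.982 ms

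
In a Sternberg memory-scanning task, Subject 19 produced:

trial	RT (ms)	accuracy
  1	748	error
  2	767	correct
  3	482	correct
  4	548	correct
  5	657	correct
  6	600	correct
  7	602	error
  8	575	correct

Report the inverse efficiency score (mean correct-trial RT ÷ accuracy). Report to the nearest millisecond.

806 ms

Correct trials (n=6): 767, 482, 548, 657, 600, 575
Mean correct RT = 3629/6 = 604.8333 ms
Proportion correct = 6/8
IES = 604.8333 / (6/8) = 806.444 ms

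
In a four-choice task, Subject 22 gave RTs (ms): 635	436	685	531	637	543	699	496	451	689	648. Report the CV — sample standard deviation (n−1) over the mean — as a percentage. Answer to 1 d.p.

n = 11, Σ = 6450, M = 586.3636
Σ(x−M)² = 95722.545; s = √(95722.545/10) = 97.8379
CV = 97.8379 / 586.3636 = 0.16686 = 16.686%

16.7%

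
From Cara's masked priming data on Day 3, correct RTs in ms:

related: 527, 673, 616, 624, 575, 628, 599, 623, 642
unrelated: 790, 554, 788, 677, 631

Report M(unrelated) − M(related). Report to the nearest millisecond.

M(related) = 5507/9 = 611.889
M(unrelated) = 3440/5 = 688.000
Difference = 688.000 − 611.889 = 76.111 ms

76 ms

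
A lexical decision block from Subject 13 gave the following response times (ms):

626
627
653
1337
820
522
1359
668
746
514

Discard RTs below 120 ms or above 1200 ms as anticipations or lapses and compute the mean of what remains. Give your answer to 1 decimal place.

647.0 ms

Excluded: 1337, 1359
Retained (n=8): Σ = 5176
Mean = 5176/8 = 647.0000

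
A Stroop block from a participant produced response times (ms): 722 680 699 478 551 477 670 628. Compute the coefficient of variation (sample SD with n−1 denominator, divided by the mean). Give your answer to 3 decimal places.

0.161

n = 8, Σ = 4905, M = 613.1250
Σ(x−M)² = 67804.875; s = √(67804.875/7) = 98.4196
CV = 98.4196 / 613.1250 = 0.16052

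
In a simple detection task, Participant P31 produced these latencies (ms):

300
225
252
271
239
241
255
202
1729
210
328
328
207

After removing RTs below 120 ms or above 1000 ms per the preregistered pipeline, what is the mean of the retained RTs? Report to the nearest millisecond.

Excluded: 1729
Retained (n=12): Σ = 3058
Mean = 3058/12 = 254.8333

255 ms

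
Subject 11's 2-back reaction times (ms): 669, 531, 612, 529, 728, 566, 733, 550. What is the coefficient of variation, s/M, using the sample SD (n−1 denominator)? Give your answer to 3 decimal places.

n = 8, Σ = 4918, M = 614.7500
Σ(x−M)² = 50695.500; s = √(50695.500/7) = 85.1012
CV = 85.1012 / 614.7500 = 0.13843

0.138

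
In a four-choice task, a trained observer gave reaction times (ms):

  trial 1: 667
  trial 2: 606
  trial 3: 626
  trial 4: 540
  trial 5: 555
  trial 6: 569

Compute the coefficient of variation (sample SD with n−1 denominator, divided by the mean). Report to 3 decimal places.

n = 6, Σ = 3563, M = 593.8333
Σ(x−M)² = 11558.833; s = √(11558.833/5) = 48.0808
CV = 48.0808 / 593.8333 = 0.08097

0.081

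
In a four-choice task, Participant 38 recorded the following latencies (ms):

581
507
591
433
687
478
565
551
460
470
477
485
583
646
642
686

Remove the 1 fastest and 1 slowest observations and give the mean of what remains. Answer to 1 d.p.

Sorted: 433, 460, 470, 477, 478, 485, 507, 551, 565, 581, 583, 591, 642, 646, 686, 687
Drop lowest 1 (433) and highest 1 (687)
Remaining (n=14): Σ = 7722, mean = 7722/14 = 551.571

551.6 ms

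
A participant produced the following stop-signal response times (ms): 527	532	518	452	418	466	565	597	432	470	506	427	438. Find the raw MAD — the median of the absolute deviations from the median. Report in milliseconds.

43 ms

Sorted: 418, 427, 432, 438, 452, 466, 470, 506, 518, 527, 532, 565, 597 → median = 470
|x − 470|: 57, 62, 48, 18, 52, 4, 95, 127, 38, 0, 36, 43, 32
Sorted deviations: 0, 4, 18, 32, 36, 38, 43, 48, 52, 57, 62, 95, 127 → MAD = 43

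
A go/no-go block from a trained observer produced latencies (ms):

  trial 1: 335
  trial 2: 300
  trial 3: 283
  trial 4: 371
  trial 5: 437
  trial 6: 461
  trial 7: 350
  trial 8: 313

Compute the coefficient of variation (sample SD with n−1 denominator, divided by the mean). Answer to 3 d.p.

0.179

n = 8, Σ = 2850, M = 356.2500
Σ(x−M)² = 28601.500; s = √(28601.500/7) = 63.9213
CV = 63.9213 / 356.2500 = 0.17943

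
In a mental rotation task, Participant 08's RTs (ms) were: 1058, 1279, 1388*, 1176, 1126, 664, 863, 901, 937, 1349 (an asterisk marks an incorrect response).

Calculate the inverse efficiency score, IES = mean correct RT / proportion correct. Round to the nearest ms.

1155 ms

Correct trials (n=9): 1058, 1279, 1176, 1126, 664, 863, 901, 937, 1349
Mean correct RT = 9353/9 = 1039.2222 ms
Proportion correct = 9/10
IES = 1039.2222 / (9/10) = 1154.691 ms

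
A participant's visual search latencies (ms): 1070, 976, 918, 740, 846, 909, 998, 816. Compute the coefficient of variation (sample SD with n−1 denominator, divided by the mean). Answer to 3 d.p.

n = 8, Σ = 7273, M = 909.1250
Σ(x−M)² = 79590.875; s = √(79590.875/7) = 106.6308
CV = 106.6308 / 909.1250 = 0.11729

0.117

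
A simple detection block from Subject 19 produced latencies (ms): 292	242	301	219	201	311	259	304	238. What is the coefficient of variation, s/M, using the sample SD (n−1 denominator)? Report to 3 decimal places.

0.154

n = 9, Σ = 2367, M = 263.0000
Σ(x−M)² = 13132.000; s = √(13132.000/8) = 40.5154
CV = 40.5154 / 263.0000 = 0.15405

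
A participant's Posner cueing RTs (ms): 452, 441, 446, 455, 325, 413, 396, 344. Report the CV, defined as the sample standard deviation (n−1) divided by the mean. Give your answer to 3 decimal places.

0.123

n = 8, Σ = 3272, M = 409.0000
Σ(x−M)² = 17824.000; s = √(17824.000/7) = 50.4607
CV = 50.4607 / 409.0000 = 0.12338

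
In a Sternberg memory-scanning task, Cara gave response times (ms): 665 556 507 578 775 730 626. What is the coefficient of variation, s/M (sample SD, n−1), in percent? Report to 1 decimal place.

n = 7, Σ = 4437, M = 633.8571
Σ(x−M)² = 55470.857; s = √(55470.857/6) = 96.1517
CV = 96.1517 / 633.8571 = 0.15169 = 15.169%

15.2%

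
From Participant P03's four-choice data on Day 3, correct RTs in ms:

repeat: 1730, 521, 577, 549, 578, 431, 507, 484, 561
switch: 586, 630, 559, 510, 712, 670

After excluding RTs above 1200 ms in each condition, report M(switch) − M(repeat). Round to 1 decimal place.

repeat: exclude 1730
M(repeat) = 4208/8 = 526.000
M(switch) = 3667/6 = 611.167
Difference = 611.167 − 526.000 = 85.167 ms

85.2 ms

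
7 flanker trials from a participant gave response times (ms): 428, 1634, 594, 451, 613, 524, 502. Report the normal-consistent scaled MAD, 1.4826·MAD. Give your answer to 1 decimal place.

108.2 ms

Sorted: 428, 451, 502, 524, 594, 613, 1634 → median = 524
|x − 524| sorted: 0, 22, 70, 73, 89, 96, 1110 → MAD = 73
Robust SD ≈ 1.4826 × 73 = 108.230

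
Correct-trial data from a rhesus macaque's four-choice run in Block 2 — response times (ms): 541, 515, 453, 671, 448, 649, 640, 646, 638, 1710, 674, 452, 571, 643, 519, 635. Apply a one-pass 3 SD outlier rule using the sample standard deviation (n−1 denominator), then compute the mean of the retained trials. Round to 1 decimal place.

579.7 ms

n = 16, ΣRT = 10405, M = 650.312
Σ(x−M)² = 1297475.44; s = √(1297475.44/15) = 294.106
Cutoffs: 650.312 ± 3·294.106 → [-232.0, 1532.6]
Outside: 1710 → excluded.
Retained (n=15): Σ = 8695, mean = 8695/15 = 579.667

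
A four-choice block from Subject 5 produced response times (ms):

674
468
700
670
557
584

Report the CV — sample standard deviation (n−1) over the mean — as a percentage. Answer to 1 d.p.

14.6%

n = 6, Σ = 3653, M = 608.8333
Σ(x−M)² = 39436.833; s = √(39436.833/5) = 88.8108
CV = 88.8108 / 608.8333 = 0.14587 = 14.587%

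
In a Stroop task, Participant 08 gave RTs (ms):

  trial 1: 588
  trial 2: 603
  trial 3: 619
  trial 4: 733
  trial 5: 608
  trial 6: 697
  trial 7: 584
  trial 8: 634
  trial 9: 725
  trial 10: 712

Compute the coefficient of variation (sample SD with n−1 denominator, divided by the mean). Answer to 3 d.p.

0.092

n = 10, Σ = 6503, M = 650.3000
Σ(x−M)² = 31956.100; s = √(31956.100/9) = 59.5876
CV = 59.5876 / 650.3000 = 0.09163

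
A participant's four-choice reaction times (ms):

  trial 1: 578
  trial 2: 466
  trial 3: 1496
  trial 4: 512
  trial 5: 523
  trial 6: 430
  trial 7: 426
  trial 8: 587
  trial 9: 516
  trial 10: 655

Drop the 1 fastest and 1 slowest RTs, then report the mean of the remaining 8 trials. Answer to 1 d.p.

Sorted: 426, 430, 466, 512, 516, 523, 578, 587, 655, 1496
Drop lowest 1 (426) and highest 1 (1496)
Remaining (n=8): Σ = 4267, mean = 4267/8 = 533.375

533.4 ms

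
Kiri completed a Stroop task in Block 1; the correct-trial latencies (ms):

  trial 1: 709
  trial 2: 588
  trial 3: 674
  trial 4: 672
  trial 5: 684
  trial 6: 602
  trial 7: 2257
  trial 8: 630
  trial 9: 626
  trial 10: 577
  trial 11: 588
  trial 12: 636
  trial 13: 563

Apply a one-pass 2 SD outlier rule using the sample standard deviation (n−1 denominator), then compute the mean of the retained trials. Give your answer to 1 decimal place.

n = 13, ΣRT = 9806, M = 754.308
Σ(x−M)² = 2470766.77; s = √(2470766.77/12) = 453.759
Cutoffs: 754.308 ± 2·453.759 → [-153.2, 1661.8]
Outside: 2257 → excluded.
Retained (n=12): Σ = 7549, mean = 7549/12 = 629.083

629.1 ms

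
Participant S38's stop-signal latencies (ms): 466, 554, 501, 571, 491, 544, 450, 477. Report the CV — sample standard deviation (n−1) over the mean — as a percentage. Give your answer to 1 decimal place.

n = 8, Σ = 4054, M = 506.7500
Σ(x−M)² = 13795.500; s = √(13795.500/7) = 44.3935
CV = 44.3935 / 506.7500 = 0.08760 = 8.760%

8.8%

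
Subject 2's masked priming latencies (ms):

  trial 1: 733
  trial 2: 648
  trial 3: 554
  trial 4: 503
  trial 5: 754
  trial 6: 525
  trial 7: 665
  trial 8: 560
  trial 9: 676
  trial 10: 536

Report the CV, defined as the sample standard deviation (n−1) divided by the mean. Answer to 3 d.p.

n = 10, Σ = 6154, M = 615.4000
Σ(x−M)² = 74184.400; s = √(74184.400/9) = 90.7894
CV = 90.7894 / 615.4000 = 0.14753

0.148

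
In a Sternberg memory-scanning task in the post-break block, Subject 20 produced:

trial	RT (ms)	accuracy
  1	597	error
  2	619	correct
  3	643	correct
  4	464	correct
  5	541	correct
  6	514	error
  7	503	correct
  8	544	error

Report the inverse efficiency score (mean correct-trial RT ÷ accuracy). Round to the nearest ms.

Correct trials (n=5): 619, 643, 464, 541, 503
Mean correct RT = 2770/5 = 554.0000 ms
Proportion correct = 5/8
IES = 554.0000 / (5/8) = 886.400 ms

886 ms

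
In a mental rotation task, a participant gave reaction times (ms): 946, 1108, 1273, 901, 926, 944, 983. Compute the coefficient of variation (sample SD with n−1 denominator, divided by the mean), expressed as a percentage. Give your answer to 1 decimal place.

n = 7, Σ = 7081, M = 1011.5714
Σ(x−M)² = 106873.714; s = √(106873.714/6) = 133.4627
CV = 133.4627 / 1011.5714 = 0.13194 = 13.194%

13.2%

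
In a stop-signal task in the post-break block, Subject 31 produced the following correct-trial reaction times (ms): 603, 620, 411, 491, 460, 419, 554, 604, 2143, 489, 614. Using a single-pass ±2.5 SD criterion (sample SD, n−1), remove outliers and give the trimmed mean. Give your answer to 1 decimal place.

n = 11, ΣRT = 7408, M = 673.455
Σ(x−M)² = 2436518.73; s = √(2436518.73/10) = 493.611
Cutoffs: 673.455 ± 2.5·493.611 → [-560.6, 1907.5]
Outside: 2143 → excluded.
Retained (n=10): Σ = 5265, mean = 5265/10 = 526.500

526.5 ms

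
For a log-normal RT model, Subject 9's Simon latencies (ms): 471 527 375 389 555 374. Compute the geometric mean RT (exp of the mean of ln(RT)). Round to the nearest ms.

443 ms

ln(RT): 6.1549, 6.2672, 5.9269, 5.9636, 6.3190, 5.9243
Mean ln(RT) = 36.5558/6 = 6.09263
Geometric mean = exp(6.09263) = 442.58 ms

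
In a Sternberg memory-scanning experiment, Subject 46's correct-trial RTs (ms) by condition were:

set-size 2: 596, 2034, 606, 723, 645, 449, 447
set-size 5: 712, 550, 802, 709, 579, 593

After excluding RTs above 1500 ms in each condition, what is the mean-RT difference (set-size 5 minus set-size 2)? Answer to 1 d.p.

set-size 2: exclude 2034
M(set-size 2) = 3466/6 = 577.667
M(set-size 5) = 3945/6 = 657.500
Difference = 657.500 − 577.667 = 79.833 ms

79.8 ms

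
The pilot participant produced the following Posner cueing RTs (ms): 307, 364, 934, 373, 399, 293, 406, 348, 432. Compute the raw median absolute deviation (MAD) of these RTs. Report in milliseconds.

Sorted: 293, 307, 348, 364, 373, 399, 406, 432, 934 → median = 373
|x − 373|: 66, 9, 561, 0, 26, 80, 33, 25, 59
Sorted deviations: 0, 9, 25, 26, 33, 59, 66, 80, 561 → MAD = 33

33 ms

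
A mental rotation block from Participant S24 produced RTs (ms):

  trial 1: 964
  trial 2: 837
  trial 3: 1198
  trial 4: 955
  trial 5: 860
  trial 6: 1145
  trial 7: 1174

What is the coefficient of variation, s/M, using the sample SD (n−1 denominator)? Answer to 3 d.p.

n = 7, Σ = 7133, M = 1019.0000
Σ(x−M)² = 137468.000; s = √(137468.000/6) = 151.3649
CV = 151.3649 / 1019.0000 = 0.14854

0.149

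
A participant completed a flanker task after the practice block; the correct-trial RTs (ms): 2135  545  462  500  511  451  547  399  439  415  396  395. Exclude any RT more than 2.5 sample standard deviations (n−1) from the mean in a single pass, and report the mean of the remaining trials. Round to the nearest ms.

n = 12, ΣRT = 7195, M = 599.583
Σ(x−M)² = 2605410.92; s = √(2605410.92/11) = 486.678
Cutoffs: 599.583 ± 2.5·486.678 → [-617.1, 1816.3]
Outside: 2135 → excluded.
Retained (n=11): Σ = 5060, mean = 5060/11 = 460.000

460 ms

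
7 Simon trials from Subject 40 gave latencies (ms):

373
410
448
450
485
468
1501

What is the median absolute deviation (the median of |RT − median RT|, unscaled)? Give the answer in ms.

Sorted: 373, 410, 448, 450, 468, 485, 1501 → median = 450
|x − 450|: 77, 40, 2, 0, 35, 18, 1051
Sorted deviations: 0, 2, 18, 35, 40, 77, 1051 → MAD = 35

35 ms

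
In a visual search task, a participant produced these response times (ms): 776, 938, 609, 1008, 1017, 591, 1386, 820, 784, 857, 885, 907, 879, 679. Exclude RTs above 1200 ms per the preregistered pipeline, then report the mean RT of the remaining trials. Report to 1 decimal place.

826.9 ms

Excluded: 1386
Retained (n=13): Σ = 10750
Mean = 10750/13 = 826.9231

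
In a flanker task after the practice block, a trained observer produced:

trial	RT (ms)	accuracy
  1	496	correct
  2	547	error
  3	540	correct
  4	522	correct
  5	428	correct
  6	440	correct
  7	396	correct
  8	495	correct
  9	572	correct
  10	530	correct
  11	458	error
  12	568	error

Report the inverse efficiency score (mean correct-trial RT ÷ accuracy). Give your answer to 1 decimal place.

Correct trials (n=9): 496, 540, 522, 428, 440, 396, 495, 572, 530
Mean correct RT = 4419/9 = 491.0000 ms
Proportion correct = 9/12
IES = 491.0000 / (9/12) = 654.667 ms

654.7 ms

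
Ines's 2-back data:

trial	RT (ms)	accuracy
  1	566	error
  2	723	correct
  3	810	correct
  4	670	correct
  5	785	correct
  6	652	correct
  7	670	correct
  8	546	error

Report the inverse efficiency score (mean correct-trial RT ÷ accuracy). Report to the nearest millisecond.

Correct trials (n=6): 723, 810, 670, 785, 652, 670
Mean correct RT = 4310/6 = 718.3333 ms
Proportion correct = 6/8
IES = 718.3333 / (6/8) = 957.778 ms

958 ms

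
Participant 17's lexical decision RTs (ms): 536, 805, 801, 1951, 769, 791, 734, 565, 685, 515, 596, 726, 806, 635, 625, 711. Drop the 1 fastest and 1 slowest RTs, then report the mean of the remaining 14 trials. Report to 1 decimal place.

Sorted: 515, 536, 565, 596, 625, 635, 685, 711, 726, 734, 769, 791, 801, 805, 806, 1951
Drop lowest 1 (515) and highest 1 (1951)
Remaining (n=14): Σ = 9785, mean = 9785/14 = 698.929

698.9 ms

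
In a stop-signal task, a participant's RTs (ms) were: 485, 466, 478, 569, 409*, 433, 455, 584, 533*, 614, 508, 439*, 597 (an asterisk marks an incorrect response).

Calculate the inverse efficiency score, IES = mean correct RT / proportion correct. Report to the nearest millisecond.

Correct trials (n=10): 485, 466, 478, 569, 433, 455, 584, 614, 508, 597
Mean correct RT = 5189/10 = 518.9000 ms
Proportion correct = 10/13
IES = 518.9000 / (10/13) = 674.570 ms

675 ms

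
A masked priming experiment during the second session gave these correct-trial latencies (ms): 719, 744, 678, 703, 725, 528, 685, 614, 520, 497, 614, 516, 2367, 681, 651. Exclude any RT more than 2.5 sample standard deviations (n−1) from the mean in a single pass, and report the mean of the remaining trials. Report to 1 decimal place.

n = 15, ΣRT = 11242, M = 749.467
Σ(x−M)² = 2900427.73; s = √(2900427.73/14) = 455.163
Cutoffs: 749.467 ± 2.5·455.163 → [-388.4, 1887.4]
Outside: 2367 → excluded.
Retained (n=14): Σ = 8875, mean = 8875/14 = 633.929

633.9 ms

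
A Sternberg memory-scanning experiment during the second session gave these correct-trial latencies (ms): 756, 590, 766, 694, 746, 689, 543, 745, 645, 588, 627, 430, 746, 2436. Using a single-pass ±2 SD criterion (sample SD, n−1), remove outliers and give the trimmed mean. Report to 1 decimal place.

n = 14, ΣRT = 11001, M = 785.786
Σ(x−M)² = 3055120.36; s = √(3055120.36/13) = 484.778
Cutoffs: 785.786 ± 2·484.778 → [-183.8, 1755.3]
Outside: 2436 → excluded.
Retained (n=13): Σ = 8565, mean = 8565/13 = 658.846

658.8 ms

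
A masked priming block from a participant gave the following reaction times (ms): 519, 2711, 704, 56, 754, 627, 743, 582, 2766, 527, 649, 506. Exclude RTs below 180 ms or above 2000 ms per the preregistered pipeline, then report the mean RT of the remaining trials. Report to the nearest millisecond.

Excluded: 56, 2711, 2766
Retained (n=9): Σ = 5611
Mean = 5611/9 = 623.4444

623 ms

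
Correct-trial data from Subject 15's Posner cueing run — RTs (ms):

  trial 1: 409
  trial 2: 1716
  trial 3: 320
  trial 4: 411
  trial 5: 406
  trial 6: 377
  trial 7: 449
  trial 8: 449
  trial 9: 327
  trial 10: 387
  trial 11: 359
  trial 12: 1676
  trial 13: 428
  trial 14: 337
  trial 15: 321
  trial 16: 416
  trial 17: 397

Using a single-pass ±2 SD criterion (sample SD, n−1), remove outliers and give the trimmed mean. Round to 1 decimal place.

386.2 ms

n = 17, ΣRT = 9185, M = 540.294
Σ(x−M)² = 3055837.53; s = √(3055837.53/16) = 437.024
Cutoffs: 540.294 ± 2·437.024 → [-333.8, 1414.3]
Outside: 1676, 1716 → excluded.
Retained (n=15): Σ = 5793, mean = 5793/15 = 386.200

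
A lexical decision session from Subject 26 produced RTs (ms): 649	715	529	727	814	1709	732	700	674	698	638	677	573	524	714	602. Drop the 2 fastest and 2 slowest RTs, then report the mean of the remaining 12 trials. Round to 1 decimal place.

Sorted: 524, 529, 573, 602, 638, 649, 674, 677, 698, 700, 714, 715, 727, 732, 814, 1709
Drop lowest 2 (524, 529) and highest 2 (814, 1709)
Remaining (n=12): Σ = 8099, mean = 8099/12 = 674.917

674.9 ms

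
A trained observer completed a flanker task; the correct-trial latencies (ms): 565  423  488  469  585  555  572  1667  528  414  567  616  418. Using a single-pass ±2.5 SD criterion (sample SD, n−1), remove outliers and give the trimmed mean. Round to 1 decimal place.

516.7 ms

n = 13, ΣRT = 7867, M = 605.154
Σ(x−M)² = 1277685.69; s = √(1277685.69/12) = 326.303
Cutoffs: 605.154 ± 2.5·326.303 → [-210.6, 1420.9]
Outside: 1667 → excluded.
Retained (n=12): Σ = 6200, mean = 6200/12 = 516.667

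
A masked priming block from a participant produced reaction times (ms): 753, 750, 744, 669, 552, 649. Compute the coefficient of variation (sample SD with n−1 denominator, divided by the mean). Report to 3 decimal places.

0.116

n = 6, Σ = 4117, M = 686.1667
Σ(x−M)² = 31562.833; s = √(31562.833/5) = 79.4517
CV = 79.4517 / 686.1667 = 0.11579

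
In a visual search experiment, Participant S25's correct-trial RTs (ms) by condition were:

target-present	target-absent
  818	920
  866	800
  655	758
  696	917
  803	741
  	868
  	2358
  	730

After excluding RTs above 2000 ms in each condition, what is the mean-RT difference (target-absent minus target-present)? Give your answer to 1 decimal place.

target-absent: exclude 2358
M(target-present) = 3838/5 = 767.600
M(target-absent) = 5734/7 = 819.143
Difference = 819.143 − 767.600 = 51.543 ms

51.5 ms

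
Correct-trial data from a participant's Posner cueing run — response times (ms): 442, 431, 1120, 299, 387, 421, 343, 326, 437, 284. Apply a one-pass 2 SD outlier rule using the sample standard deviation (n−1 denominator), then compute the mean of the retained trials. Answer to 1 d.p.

374.4 ms

n = 10, ΣRT = 4490, M = 449.000
Σ(x−M)² = 531476.00; s = √(531476.00/9) = 243.008
Cutoffs: 449.000 ± 2·243.008 → [-37.0, 935.0]
Outside: 1120 → excluded.
Retained (n=9): Σ = 3370, mean = 3370/9 = 374.444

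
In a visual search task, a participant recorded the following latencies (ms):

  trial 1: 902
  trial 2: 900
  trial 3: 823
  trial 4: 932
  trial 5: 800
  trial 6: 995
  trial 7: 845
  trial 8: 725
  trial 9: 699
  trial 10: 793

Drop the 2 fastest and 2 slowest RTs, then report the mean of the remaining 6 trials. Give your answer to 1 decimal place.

Sorted: 699, 725, 793, 800, 823, 845, 900, 902, 932, 995
Drop lowest 2 (699, 725) and highest 2 (932, 995)
Remaining (n=6): Σ = 5063, mean = 5063/6 = 843.833

843.8 ms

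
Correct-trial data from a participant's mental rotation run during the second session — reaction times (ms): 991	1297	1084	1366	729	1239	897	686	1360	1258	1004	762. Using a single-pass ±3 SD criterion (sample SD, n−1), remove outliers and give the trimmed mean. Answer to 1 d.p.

1056.1 ms

n = 12, ΣRT = 12673, M = 1056.083
Σ(x−M)² = 684148.92; s = √(684148.92/11) = 249.390
Cutoffs: 1056.083 ± 3·249.390 → [307.9, 1804.3]
No RTs fall outside the cutoffs; all 12 retained. Mean = 12673/12 = 1056.083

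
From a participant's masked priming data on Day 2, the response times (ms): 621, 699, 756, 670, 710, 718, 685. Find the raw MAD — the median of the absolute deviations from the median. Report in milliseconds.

19 ms

Sorted: 621, 670, 685, 699, 710, 718, 756 → median = 699
|x − 699|: 78, 0, 57, 29, 11, 19, 14
Sorted deviations: 0, 11, 14, 19, 29, 57, 78 → MAD = 19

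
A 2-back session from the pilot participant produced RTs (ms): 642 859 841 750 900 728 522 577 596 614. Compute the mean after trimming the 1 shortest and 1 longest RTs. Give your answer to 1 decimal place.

700.9 ms

Sorted: 522, 577, 596, 614, 642, 728, 750, 841, 859, 900
Drop lowest 1 (522) and highest 1 (900)
Remaining (n=8): Σ = 5607, mean = 5607/8 = 700.875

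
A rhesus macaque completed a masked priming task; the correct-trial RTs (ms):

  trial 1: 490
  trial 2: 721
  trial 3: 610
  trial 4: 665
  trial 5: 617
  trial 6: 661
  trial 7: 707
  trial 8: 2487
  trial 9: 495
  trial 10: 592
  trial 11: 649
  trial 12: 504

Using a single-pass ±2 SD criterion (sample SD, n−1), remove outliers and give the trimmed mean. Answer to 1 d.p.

n = 12, ΣRT = 9198, M = 766.500
Σ(x−M)² = 3297333.00; s = √(3297333.00/11) = 547.501
Cutoffs: 766.500 ± 2·547.501 → [-328.5, 1861.5]
Outside: 2487 → excluded.
Retained (n=11): Σ = 6711, mean = 6711/11 = 610.091

610.1 ms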